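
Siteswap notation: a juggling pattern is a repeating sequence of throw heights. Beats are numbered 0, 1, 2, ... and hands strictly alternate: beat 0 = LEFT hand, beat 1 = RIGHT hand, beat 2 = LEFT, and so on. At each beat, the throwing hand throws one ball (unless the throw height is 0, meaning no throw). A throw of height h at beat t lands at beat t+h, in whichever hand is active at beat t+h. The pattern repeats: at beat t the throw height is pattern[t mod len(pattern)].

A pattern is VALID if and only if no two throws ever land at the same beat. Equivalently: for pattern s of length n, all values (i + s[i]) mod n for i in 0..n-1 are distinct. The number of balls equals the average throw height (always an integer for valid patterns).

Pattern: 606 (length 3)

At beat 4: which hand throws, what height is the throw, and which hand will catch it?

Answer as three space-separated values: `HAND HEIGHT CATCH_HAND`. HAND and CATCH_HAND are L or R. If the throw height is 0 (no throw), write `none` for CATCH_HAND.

Answer: L 0 none

Derivation:
Beat 4: 4 mod 2 = 0, so hand = L
Throw height = pattern[4 mod 3] = pattern[1] = 0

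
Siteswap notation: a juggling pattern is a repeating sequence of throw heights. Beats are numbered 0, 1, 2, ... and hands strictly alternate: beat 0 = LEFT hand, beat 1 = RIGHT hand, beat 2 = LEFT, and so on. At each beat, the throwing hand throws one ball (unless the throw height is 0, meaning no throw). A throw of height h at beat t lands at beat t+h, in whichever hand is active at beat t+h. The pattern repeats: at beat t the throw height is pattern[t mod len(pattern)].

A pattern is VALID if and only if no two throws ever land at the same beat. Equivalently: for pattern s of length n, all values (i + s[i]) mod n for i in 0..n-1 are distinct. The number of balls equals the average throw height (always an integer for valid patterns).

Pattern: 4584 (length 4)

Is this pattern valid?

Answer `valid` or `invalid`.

Answer: invalid

Derivation:
i=0: (i + s[i]) mod n = (0 + 4) mod 4 = 0
i=1: (i + s[i]) mod n = (1 + 5) mod 4 = 2
i=2: (i + s[i]) mod n = (2 + 8) mod 4 = 2
i=3: (i + s[i]) mod n = (3 + 4) mod 4 = 3
Residues: [0, 2, 2, 3], distinct: False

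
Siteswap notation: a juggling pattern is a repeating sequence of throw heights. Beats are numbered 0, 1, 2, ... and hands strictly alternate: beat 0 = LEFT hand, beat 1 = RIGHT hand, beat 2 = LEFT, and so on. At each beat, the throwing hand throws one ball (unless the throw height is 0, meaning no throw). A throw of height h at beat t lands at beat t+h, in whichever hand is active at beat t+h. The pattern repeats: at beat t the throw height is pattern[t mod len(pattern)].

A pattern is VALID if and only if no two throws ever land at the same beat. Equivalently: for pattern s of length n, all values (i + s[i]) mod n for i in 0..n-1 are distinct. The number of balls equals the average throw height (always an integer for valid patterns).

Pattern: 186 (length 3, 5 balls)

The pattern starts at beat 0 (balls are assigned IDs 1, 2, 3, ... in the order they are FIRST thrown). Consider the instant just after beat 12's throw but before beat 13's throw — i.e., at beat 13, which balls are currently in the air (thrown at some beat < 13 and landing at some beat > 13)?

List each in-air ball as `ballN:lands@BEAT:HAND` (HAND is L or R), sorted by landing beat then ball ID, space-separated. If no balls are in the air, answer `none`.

Answer: ball2:lands@14:L ball5:lands@15:R ball4:lands@17:R ball1:lands@18:L

Derivation:
Beat 0 (L): throw ball1 h=1 -> lands@1:R; in-air after throw: [b1@1:R]
Beat 1 (R): throw ball1 h=8 -> lands@9:R; in-air after throw: [b1@9:R]
Beat 2 (L): throw ball2 h=6 -> lands@8:L; in-air after throw: [b2@8:L b1@9:R]
Beat 3 (R): throw ball3 h=1 -> lands@4:L; in-air after throw: [b3@4:L b2@8:L b1@9:R]
Beat 4 (L): throw ball3 h=8 -> lands@12:L; in-air after throw: [b2@8:L b1@9:R b3@12:L]
Beat 5 (R): throw ball4 h=6 -> lands@11:R; in-air after throw: [b2@8:L b1@9:R b4@11:R b3@12:L]
Beat 6 (L): throw ball5 h=1 -> lands@7:R; in-air after throw: [b5@7:R b2@8:L b1@9:R b4@11:R b3@12:L]
Beat 7 (R): throw ball5 h=8 -> lands@15:R; in-air after throw: [b2@8:L b1@9:R b4@11:R b3@12:L b5@15:R]
Beat 8 (L): throw ball2 h=6 -> lands@14:L; in-air after throw: [b1@9:R b4@11:R b3@12:L b2@14:L b5@15:R]
Beat 9 (R): throw ball1 h=1 -> lands@10:L; in-air after throw: [b1@10:L b4@11:R b3@12:L b2@14:L b5@15:R]
Beat 10 (L): throw ball1 h=8 -> lands@18:L; in-air after throw: [b4@11:R b3@12:L b2@14:L b5@15:R b1@18:L]
Beat 11 (R): throw ball4 h=6 -> lands@17:R; in-air after throw: [b3@12:L b2@14:L b5@15:R b4@17:R b1@18:L]
Beat 12 (L): throw ball3 h=1 -> lands@13:R; in-air after throw: [b3@13:R b2@14:L b5@15:R b4@17:R b1@18:L]
Beat 13 (R): throw ball3 h=8 -> lands@21:R; in-air after throw: [b2@14:L b5@15:R b4@17:R b1@18:L b3@21:R]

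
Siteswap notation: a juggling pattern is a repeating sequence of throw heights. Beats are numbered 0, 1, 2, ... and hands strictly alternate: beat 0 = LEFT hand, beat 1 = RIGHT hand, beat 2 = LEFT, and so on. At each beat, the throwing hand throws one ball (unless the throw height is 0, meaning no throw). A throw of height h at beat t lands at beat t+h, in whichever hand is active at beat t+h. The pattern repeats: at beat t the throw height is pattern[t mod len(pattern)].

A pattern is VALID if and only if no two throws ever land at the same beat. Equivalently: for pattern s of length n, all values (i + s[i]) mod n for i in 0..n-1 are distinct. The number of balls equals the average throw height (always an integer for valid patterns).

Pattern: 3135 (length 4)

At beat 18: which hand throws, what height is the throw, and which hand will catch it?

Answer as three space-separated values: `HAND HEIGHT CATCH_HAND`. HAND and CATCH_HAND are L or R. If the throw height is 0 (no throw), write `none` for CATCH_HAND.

Beat 18: 18 mod 2 = 0, so hand = L
Throw height = pattern[18 mod 4] = pattern[2] = 3
Lands at beat 18+3=21, 21 mod 2 = 1, so catch hand = R

Answer: L 3 R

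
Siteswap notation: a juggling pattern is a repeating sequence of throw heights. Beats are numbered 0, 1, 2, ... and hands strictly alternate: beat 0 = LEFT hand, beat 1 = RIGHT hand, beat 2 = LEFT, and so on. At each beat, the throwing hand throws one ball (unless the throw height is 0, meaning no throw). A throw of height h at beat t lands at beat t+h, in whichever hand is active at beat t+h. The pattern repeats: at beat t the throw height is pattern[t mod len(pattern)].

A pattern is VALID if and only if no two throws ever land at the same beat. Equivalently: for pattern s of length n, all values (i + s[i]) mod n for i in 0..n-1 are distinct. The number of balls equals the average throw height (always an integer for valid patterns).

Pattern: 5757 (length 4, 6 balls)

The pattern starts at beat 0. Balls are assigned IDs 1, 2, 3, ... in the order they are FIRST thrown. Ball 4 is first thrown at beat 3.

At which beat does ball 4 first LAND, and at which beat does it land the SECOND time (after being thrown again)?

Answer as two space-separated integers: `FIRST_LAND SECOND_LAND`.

Answer: 10 15

Derivation:
Beat 0 (L): throw ball1 h=5 -> lands@5:R; in-air after throw: [b1@5:R]
Beat 1 (R): throw ball2 h=7 -> lands@8:L; in-air after throw: [b1@5:R b2@8:L]
Beat 2 (L): throw ball3 h=5 -> lands@7:R; in-air after throw: [b1@5:R b3@7:R b2@8:L]
Beat 3 (R): throw ball4 h=7 -> lands@10:L; in-air after throw: [b1@5:R b3@7:R b2@8:L b4@10:L]
Beat 4 (L): throw ball5 h=5 -> lands@9:R; in-air after throw: [b1@5:R b3@7:R b2@8:L b5@9:R b4@10:L]
Beat 5 (R): throw ball1 h=7 -> lands@12:L; in-air after throw: [b3@7:R b2@8:L b5@9:R b4@10:L b1@12:L]
Beat 6 (L): throw ball6 h=5 -> lands@11:R; in-air after throw: [b3@7:R b2@8:L b5@9:R b4@10:L b6@11:R b1@12:L]
Beat 7 (R): throw ball3 h=7 -> lands@14:L; in-air after throw: [b2@8:L b5@9:R b4@10:L b6@11:R b1@12:L b3@14:L]
Beat 8 (L): throw ball2 h=5 -> lands@13:R; in-air after throw: [b5@9:R b4@10:L b6@11:R b1@12:L b2@13:R b3@14:L]
Beat 9 (R): throw ball5 h=7 -> lands@16:L; in-air after throw: [b4@10:L b6@11:R b1@12:L b2@13:R b3@14:L b5@16:L]
Beat 10 (L): throw ball4 h=5 -> lands@15:R; in-air after throw: [b6@11:R b1@12:L b2@13:R b3@14:L b4@15:R b5@16:L]
Beat 11 (R): throw ball6 h=7 -> lands@18:L; in-air after throw: [b1@12:L b2@13:R b3@14:L b4@15:R b5@16:L b6@18:L]
Beat 12 (L): throw ball1 h=5 -> lands@17:R; in-air after throw: [b2@13:R b3@14:L b4@15:R b5@16:L b1@17:R b6@18:L]
Beat 13 (R): throw ball2 h=7 -> lands@20:L; in-air after throw: [b3@14:L b4@15:R b5@16:L b1@17:R b6@18:L b2@20:L]
Beat 14 (L): throw ball3 h=5 -> lands@19:R; in-air after throw: [b4@15:R b5@16:L b1@17:R b6@18:L b3@19:R b2@20:L]
Beat 15 (R): throw ball4 h=7 -> lands@22:L; in-air after throw: [b5@16:L b1@17:R b6@18:L b3@19:R b2@20:L b4@22:L]
Ball 4: thrown@3 h=7 -> first land @10; rethrown@10 h=5 -> second land @15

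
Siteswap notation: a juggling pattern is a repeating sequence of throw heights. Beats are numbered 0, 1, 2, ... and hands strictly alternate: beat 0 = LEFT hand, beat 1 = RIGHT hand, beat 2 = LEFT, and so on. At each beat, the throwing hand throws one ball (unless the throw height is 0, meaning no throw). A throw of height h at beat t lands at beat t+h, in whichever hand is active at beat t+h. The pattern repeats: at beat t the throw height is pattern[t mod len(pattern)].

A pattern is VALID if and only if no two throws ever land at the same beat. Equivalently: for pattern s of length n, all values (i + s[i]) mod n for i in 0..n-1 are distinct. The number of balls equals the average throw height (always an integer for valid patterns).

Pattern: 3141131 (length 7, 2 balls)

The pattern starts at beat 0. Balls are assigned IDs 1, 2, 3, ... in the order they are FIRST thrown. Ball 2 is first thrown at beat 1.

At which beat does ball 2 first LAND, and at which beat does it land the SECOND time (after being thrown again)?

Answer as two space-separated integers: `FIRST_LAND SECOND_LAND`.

Beat 0 (L): throw ball1 h=3 -> lands@3:R; in-air after throw: [b1@3:R]
Beat 1 (R): throw ball2 h=1 -> lands@2:L; in-air after throw: [b2@2:L b1@3:R]
Beat 2 (L): throw ball2 h=4 -> lands@6:L; in-air after throw: [b1@3:R b2@6:L]
Beat 3 (R): throw ball1 h=1 -> lands@4:L; in-air after throw: [b1@4:L b2@6:L]
Beat 4 (L): throw ball1 h=1 -> lands@5:R; in-air after throw: [b1@5:R b2@6:L]
Beat 5 (R): throw ball1 h=3 -> lands@8:L; in-air after throw: [b2@6:L b1@8:L]
Beat 6 (L): throw ball2 h=1 -> lands@7:R; in-air after throw: [b2@7:R b1@8:L]
Ball 2: thrown@1 h=1 -> first land @2; rethrown@2 h=4 -> second land @6

Answer: 2 6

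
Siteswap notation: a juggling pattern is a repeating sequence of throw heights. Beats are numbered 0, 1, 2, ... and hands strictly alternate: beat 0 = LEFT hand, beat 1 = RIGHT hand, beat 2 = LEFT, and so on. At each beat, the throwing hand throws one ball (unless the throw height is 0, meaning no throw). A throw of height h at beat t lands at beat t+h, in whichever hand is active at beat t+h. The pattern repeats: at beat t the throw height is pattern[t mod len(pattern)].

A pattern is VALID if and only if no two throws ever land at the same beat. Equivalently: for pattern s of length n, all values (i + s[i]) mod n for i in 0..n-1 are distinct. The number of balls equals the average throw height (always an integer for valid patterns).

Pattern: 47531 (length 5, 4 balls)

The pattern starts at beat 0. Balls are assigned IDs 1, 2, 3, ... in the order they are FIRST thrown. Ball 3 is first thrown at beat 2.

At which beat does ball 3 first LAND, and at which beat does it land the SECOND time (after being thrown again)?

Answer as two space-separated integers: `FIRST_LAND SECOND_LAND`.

Answer: 7 12

Derivation:
Beat 0 (L): throw ball1 h=4 -> lands@4:L; in-air after throw: [b1@4:L]
Beat 1 (R): throw ball2 h=7 -> lands@8:L; in-air after throw: [b1@4:L b2@8:L]
Beat 2 (L): throw ball3 h=5 -> lands@7:R; in-air after throw: [b1@4:L b3@7:R b2@8:L]
Beat 3 (R): throw ball4 h=3 -> lands@6:L; in-air after throw: [b1@4:L b4@6:L b3@7:R b2@8:L]
Beat 4 (L): throw ball1 h=1 -> lands@5:R; in-air after throw: [b1@5:R b4@6:L b3@7:R b2@8:L]
Beat 5 (R): throw ball1 h=4 -> lands@9:R; in-air after throw: [b4@6:L b3@7:R b2@8:L b1@9:R]
Beat 6 (L): throw ball4 h=7 -> lands@13:R; in-air after throw: [b3@7:R b2@8:L b1@9:R b4@13:R]
Beat 7 (R): throw ball3 h=5 -> lands@12:L; in-air after throw: [b2@8:L b1@9:R b3@12:L b4@13:R]
Beat 8 (L): throw ball2 h=3 -> lands@11:R; in-air after throw: [b1@9:R b2@11:R b3@12:L b4@13:R]
Beat 9 (R): throw ball1 h=1 -> lands@10:L; in-air after throw: [b1@10:L b2@11:R b3@12:L b4@13:R]
Beat 10 (L): throw ball1 h=4 -> lands@14:L; in-air after throw: [b2@11:R b3@12:L b4@13:R b1@14:L]
Beat 11 (R): throw ball2 h=7 -> lands@18:L; in-air after throw: [b3@12:L b4@13:R b1@14:L b2@18:L]
Beat 12 (L): throw ball3 h=5 -> lands@17:R; in-air after throw: [b4@13:R b1@14:L b3@17:R b2@18:L]
Ball 3: thrown@2 h=5 -> first land @7; rethrown@7 h=5 -> second land @12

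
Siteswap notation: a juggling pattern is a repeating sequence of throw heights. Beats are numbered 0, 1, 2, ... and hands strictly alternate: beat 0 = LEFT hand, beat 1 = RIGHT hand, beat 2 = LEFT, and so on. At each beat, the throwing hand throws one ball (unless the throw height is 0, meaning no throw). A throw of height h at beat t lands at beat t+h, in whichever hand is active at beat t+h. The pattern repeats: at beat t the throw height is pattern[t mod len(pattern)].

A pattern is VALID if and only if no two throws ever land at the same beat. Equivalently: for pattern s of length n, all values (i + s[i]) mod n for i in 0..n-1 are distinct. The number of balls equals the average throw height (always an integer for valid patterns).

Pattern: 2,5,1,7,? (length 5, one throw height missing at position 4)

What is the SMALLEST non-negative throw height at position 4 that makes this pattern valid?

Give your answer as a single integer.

i=0: (0 + 2) mod 5 = 2
i=1: (1 + 5) mod 5 = 1
i=2: (2 + 1) mod 5 = 3
i=3: (3 + 7) mod 5 = 0
i=4: s[i]=? (unknown)
Known residues: [0, 1, 2, 3]; need a permutation of 0..4, so missing residue r = 4
Need (4 + s) mod 5 = 4; smallest s = (4 - 4) mod 5 = 0

Answer: 0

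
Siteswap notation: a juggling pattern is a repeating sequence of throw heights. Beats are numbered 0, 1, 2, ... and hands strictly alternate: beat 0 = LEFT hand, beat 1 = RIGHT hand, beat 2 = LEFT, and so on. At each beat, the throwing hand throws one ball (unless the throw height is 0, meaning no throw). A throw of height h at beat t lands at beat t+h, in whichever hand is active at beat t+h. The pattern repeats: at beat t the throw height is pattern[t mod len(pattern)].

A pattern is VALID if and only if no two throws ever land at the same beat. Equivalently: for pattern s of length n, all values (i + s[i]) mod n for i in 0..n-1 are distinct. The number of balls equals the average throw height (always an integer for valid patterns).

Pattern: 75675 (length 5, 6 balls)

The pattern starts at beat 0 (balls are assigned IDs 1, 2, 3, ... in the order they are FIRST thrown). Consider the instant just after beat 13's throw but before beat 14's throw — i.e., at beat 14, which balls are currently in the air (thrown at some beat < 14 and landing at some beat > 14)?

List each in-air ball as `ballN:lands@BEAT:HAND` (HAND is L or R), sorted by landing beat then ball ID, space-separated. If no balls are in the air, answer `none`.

Beat 0 (L): throw ball1 h=7 -> lands@7:R; in-air after throw: [b1@7:R]
Beat 1 (R): throw ball2 h=5 -> lands@6:L; in-air after throw: [b2@6:L b1@7:R]
Beat 2 (L): throw ball3 h=6 -> lands@8:L; in-air after throw: [b2@6:L b1@7:R b3@8:L]
Beat 3 (R): throw ball4 h=7 -> lands@10:L; in-air after throw: [b2@6:L b1@7:R b3@8:L b4@10:L]
Beat 4 (L): throw ball5 h=5 -> lands@9:R; in-air after throw: [b2@6:L b1@7:R b3@8:L b5@9:R b4@10:L]
Beat 5 (R): throw ball6 h=7 -> lands@12:L; in-air after throw: [b2@6:L b1@7:R b3@8:L b5@9:R b4@10:L b6@12:L]
Beat 6 (L): throw ball2 h=5 -> lands@11:R; in-air after throw: [b1@7:R b3@8:L b5@9:R b4@10:L b2@11:R b6@12:L]
Beat 7 (R): throw ball1 h=6 -> lands@13:R; in-air after throw: [b3@8:L b5@9:R b4@10:L b2@11:R b6@12:L b1@13:R]
Beat 8 (L): throw ball3 h=7 -> lands@15:R; in-air after throw: [b5@9:R b4@10:L b2@11:R b6@12:L b1@13:R b3@15:R]
Beat 9 (R): throw ball5 h=5 -> lands@14:L; in-air after throw: [b4@10:L b2@11:R b6@12:L b1@13:R b5@14:L b3@15:R]
Beat 10 (L): throw ball4 h=7 -> lands@17:R; in-air after throw: [b2@11:R b6@12:L b1@13:R b5@14:L b3@15:R b4@17:R]
Beat 11 (R): throw ball2 h=5 -> lands@16:L; in-air after throw: [b6@12:L b1@13:R b5@14:L b3@15:R b2@16:L b4@17:R]
Beat 12 (L): throw ball6 h=6 -> lands@18:L; in-air after throw: [b1@13:R b5@14:L b3@15:R b2@16:L b4@17:R b6@18:L]
Beat 13 (R): throw ball1 h=7 -> lands@20:L; in-air after throw: [b5@14:L b3@15:R b2@16:L b4@17:R b6@18:L b1@20:L]
Beat 14 (L): throw ball5 h=5 -> lands@19:R; in-air after throw: [b3@15:R b2@16:L b4@17:R b6@18:L b5@19:R b1@20:L]

Answer: ball3:lands@15:R ball2:lands@16:L ball4:lands@17:R ball6:lands@18:L ball1:lands@20:L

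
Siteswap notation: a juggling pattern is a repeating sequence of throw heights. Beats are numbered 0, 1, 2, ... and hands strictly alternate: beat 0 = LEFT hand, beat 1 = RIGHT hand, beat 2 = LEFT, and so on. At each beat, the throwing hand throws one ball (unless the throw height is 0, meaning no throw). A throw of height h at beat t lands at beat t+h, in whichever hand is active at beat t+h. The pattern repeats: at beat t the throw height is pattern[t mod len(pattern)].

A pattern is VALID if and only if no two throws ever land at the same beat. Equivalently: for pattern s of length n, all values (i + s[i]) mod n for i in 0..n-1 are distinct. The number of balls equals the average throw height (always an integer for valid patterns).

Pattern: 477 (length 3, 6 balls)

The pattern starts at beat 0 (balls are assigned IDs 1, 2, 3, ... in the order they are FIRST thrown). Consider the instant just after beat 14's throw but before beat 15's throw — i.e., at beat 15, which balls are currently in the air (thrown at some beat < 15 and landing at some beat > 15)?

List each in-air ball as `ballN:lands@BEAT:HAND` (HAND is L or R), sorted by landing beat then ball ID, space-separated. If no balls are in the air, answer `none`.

Beat 0 (L): throw ball1 h=4 -> lands@4:L; in-air after throw: [b1@4:L]
Beat 1 (R): throw ball2 h=7 -> lands@8:L; in-air after throw: [b1@4:L b2@8:L]
Beat 2 (L): throw ball3 h=7 -> lands@9:R; in-air after throw: [b1@4:L b2@8:L b3@9:R]
Beat 3 (R): throw ball4 h=4 -> lands@7:R; in-air after throw: [b1@4:L b4@7:R b2@8:L b3@9:R]
Beat 4 (L): throw ball1 h=7 -> lands@11:R; in-air after throw: [b4@7:R b2@8:L b3@9:R b1@11:R]
Beat 5 (R): throw ball5 h=7 -> lands@12:L; in-air after throw: [b4@7:R b2@8:L b3@9:R b1@11:R b5@12:L]
Beat 6 (L): throw ball6 h=4 -> lands@10:L; in-air after throw: [b4@7:R b2@8:L b3@9:R b6@10:L b1@11:R b5@12:L]
Beat 7 (R): throw ball4 h=7 -> lands@14:L; in-air after throw: [b2@8:L b3@9:R b6@10:L b1@11:R b5@12:L b4@14:L]
Beat 8 (L): throw ball2 h=7 -> lands@15:R; in-air after throw: [b3@9:R b6@10:L b1@11:R b5@12:L b4@14:L b2@15:R]
Beat 9 (R): throw ball3 h=4 -> lands@13:R; in-air after throw: [b6@10:L b1@11:R b5@12:L b3@13:R b4@14:L b2@15:R]
Beat 10 (L): throw ball6 h=7 -> lands@17:R; in-air after throw: [b1@11:R b5@12:L b3@13:R b4@14:L b2@15:R b6@17:R]
Beat 11 (R): throw ball1 h=7 -> lands@18:L; in-air after throw: [b5@12:L b3@13:R b4@14:L b2@15:R b6@17:R b1@18:L]
Beat 12 (L): throw ball5 h=4 -> lands@16:L; in-air after throw: [b3@13:R b4@14:L b2@15:R b5@16:L b6@17:R b1@18:L]
Beat 13 (R): throw ball3 h=7 -> lands@20:L; in-air after throw: [b4@14:L b2@15:R b5@16:L b6@17:R b1@18:L b3@20:L]
Beat 14 (L): throw ball4 h=7 -> lands@21:R; in-air after throw: [b2@15:R b5@16:L b6@17:R b1@18:L b3@20:L b4@21:R]
Beat 15 (R): throw ball2 h=4 -> lands@19:R; in-air after throw: [b5@16:L b6@17:R b1@18:L b2@19:R b3@20:L b4@21:R]

Answer: ball5:lands@16:L ball6:lands@17:R ball1:lands@18:L ball3:lands@20:L ball4:lands@21:R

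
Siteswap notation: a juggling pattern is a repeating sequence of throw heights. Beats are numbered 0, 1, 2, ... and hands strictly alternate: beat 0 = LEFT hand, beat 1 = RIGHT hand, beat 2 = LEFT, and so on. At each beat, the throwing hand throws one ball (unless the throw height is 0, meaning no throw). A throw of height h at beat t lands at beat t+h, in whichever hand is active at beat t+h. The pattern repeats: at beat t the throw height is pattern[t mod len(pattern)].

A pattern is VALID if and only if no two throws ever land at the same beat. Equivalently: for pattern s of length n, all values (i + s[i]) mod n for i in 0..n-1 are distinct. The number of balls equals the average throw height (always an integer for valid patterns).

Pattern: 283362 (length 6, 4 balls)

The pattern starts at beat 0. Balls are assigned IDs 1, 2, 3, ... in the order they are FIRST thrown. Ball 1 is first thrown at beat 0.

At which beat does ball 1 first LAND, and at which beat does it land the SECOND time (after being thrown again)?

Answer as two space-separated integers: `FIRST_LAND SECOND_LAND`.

Beat 0 (L): throw ball1 h=2 -> lands@2:L; in-air after throw: [b1@2:L]
Beat 1 (R): throw ball2 h=8 -> lands@9:R; in-air after throw: [b1@2:L b2@9:R]
Beat 2 (L): throw ball1 h=3 -> lands@5:R; in-air after throw: [b1@5:R b2@9:R]
Beat 3 (R): throw ball3 h=3 -> lands@6:L; in-air after throw: [b1@5:R b3@6:L b2@9:R]
Beat 4 (L): throw ball4 h=6 -> lands@10:L; in-air after throw: [b1@5:R b3@6:L b2@9:R b4@10:L]
Beat 5 (R): throw ball1 h=2 -> lands@7:R; in-air after throw: [b3@6:L b1@7:R b2@9:R b4@10:L]
Ball 1: thrown@0 h=2 -> first land @2; rethrown@2 h=3 -> second land @5

Answer: 2 5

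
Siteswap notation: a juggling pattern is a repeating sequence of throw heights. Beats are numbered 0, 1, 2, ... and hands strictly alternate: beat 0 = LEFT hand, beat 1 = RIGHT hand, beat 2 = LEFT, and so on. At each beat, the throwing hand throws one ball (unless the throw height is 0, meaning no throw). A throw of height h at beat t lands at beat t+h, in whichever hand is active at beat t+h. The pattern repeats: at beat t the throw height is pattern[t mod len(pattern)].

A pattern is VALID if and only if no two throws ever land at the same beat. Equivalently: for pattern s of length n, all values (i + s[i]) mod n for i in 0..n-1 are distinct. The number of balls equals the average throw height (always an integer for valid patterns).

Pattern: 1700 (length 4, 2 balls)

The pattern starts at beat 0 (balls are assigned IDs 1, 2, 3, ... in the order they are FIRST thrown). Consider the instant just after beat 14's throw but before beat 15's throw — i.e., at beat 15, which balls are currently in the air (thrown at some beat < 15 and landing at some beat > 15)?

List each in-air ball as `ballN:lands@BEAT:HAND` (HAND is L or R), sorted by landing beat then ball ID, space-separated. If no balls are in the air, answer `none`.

Beat 0 (L): throw ball1 h=1 -> lands@1:R; in-air after throw: [b1@1:R]
Beat 1 (R): throw ball1 h=7 -> lands@8:L; in-air after throw: [b1@8:L]
Beat 4 (L): throw ball2 h=1 -> lands@5:R; in-air after throw: [b2@5:R b1@8:L]
Beat 5 (R): throw ball2 h=7 -> lands@12:L; in-air after throw: [b1@8:L b2@12:L]
Beat 8 (L): throw ball1 h=1 -> lands@9:R; in-air after throw: [b1@9:R b2@12:L]
Beat 9 (R): throw ball1 h=7 -> lands@16:L; in-air after throw: [b2@12:L b1@16:L]
Beat 12 (L): throw ball2 h=1 -> lands@13:R; in-air after throw: [b2@13:R b1@16:L]
Beat 13 (R): throw ball2 h=7 -> lands@20:L; in-air after throw: [b1@16:L b2@20:L]

Answer: ball1:lands@16:L ball2:lands@20:L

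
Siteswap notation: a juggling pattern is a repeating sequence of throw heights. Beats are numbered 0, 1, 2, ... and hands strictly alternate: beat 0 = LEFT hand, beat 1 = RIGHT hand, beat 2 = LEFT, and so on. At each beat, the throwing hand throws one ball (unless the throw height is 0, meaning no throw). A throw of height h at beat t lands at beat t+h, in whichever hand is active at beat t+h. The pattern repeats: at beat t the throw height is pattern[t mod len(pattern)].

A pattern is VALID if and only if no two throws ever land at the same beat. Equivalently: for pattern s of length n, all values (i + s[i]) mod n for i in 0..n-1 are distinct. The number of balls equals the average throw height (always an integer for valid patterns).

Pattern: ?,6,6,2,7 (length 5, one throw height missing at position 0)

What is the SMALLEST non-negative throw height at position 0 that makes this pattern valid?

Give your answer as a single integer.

i=0: s[i]=? (unknown)
i=1: (1 + 6) mod 5 = 2
i=2: (2 + 6) mod 5 = 3
i=3: (3 + 2) mod 5 = 0
i=4: (4 + 7) mod 5 = 1
Known residues: [0, 1, 2, 3]; need a permutation of 0..4, so missing residue r = 4
Need (0 + s) mod 5 = 4; smallest s = (4 - 0) mod 5 = 4

Answer: 4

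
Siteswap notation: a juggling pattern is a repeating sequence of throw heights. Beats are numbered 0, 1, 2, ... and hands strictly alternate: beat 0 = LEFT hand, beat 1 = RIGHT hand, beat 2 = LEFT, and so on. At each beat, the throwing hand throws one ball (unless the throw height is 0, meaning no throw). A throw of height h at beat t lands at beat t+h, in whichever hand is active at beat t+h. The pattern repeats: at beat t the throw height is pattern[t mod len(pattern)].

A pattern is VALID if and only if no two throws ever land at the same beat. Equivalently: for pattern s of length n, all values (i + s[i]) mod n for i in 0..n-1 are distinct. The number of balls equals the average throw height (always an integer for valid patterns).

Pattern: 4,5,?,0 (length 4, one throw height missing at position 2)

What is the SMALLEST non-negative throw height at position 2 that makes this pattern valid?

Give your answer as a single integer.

i=0: (0 + 4) mod 4 = 0
i=1: (1 + 5) mod 4 = 2
i=2: s[i]=? (unknown)
i=3: (3 + 0) mod 4 = 3
Known residues: [0, 2, 3]; need a permutation of 0..3, so missing residue r = 1
Need (2 + s) mod 4 = 1; smallest s = (1 - 2) mod 4 = 3

Answer: 3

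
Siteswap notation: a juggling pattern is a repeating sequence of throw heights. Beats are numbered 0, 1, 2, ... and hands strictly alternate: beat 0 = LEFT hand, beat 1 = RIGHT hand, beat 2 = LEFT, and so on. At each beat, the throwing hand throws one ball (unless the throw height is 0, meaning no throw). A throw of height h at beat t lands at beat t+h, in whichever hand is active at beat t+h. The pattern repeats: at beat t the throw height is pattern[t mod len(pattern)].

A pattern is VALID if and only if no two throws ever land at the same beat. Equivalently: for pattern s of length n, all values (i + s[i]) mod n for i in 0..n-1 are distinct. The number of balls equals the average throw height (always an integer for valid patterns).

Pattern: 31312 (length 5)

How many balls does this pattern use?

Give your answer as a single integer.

Pattern = [3, 1, 3, 1, 2], length n = 5
  position 0: throw height = 3, running sum = 3
  position 1: throw height = 1, running sum = 4
  position 2: throw height = 3, running sum = 7
  position 3: throw height = 1, running sum = 8
  position 4: throw height = 2, running sum = 10
Total sum = 10; balls = sum / n = 10 / 5 = 2

Answer: 2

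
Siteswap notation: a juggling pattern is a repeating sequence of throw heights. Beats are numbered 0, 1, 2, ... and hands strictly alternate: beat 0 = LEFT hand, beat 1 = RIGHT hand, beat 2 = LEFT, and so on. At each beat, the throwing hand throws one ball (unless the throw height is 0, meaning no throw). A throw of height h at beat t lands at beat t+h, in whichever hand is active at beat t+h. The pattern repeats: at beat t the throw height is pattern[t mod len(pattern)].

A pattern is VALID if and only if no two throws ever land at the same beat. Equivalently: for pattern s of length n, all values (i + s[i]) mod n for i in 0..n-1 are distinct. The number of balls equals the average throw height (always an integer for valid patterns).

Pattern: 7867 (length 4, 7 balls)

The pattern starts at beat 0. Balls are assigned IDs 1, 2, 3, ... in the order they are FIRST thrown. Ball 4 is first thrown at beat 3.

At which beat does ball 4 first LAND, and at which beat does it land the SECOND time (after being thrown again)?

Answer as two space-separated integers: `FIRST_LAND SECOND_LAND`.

Answer: 10 16

Derivation:
Beat 0 (L): throw ball1 h=7 -> lands@7:R; in-air after throw: [b1@7:R]
Beat 1 (R): throw ball2 h=8 -> lands@9:R; in-air after throw: [b1@7:R b2@9:R]
Beat 2 (L): throw ball3 h=6 -> lands@8:L; in-air after throw: [b1@7:R b3@8:L b2@9:R]
Beat 3 (R): throw ball4 h=7 -> lands@10:L; in-air after throw: [b1@7:R b3@8:L b2@9:R b4@10:L]
Beat 4 (L): throw ball5 h=7 -> lands@11:R; in-air after throw: [b1@7:R b3@8:L b2@9:R b4@10:L b5@11:R]
Beat 5 (R): throw ball6 h=8 -> lands@13:R; in-air after throw: [b1@7:R b3@8:L b2@9:R b4@10:L b5@11:R b6@13:R]
Beat 6 (L): throw ball7 h=6 -> lands@12:L; in-air after throw: [b1@7:R b3@8:L b2@9:R b4@10:L b5@11:R b7@12:L b6@13:R]
Beat 7 (R): throw ball1 h=7 -> lands@14:L; in-air after throw: [b3@8:L b2@9:R b4@10:L b5@11:R b7@12:L b6@13:R b1@14:L]
Beat 8 (L): throw ball3 h=7 -> lands@15:R; in-air after throw: [b2@9:R b4@10:L b5@11:R b7@12:L b6@13:R b1@14:L b3@15:R]
Beat 9 (R): throw ball2 h=8 -> lands@17:R; in-air after throw: [b4@10:L b5@11:R b7@12:L b6@13:R b1@14:L b3@15:R b2@17:R]
Beat 10 (L): throw ball4 h=6 -> lands@16:L; in-air after throw: [b5@11:R b7@12:L b6@13:R b1@14:L b3@15:R b4@16:L b2@17:R]
Beat 11 (R): throw ball5 h=7 -> lands@18:L; in-air after throw: [b7@12:L b6@13:R b1@14:L b3@15:R b4@16:L b2@17:R b5@18:L]
Beat 12 (L): throw ball7 h=7 -> lands@19:R; in-air after throw: [b6@13:R b1@14:L b3@15:R b4@16:L b2@17:R b5@18:L b7@19:R]
Beat 13 (R): throw ball6 h=8 -> lands@21:R; in-air after throw: [b1@14:L b3@15:R b4@16:L b2@17:R b5@18:L b7@19:R b6@21:R]
Ball 4: thrown@3 h=7 -> first land @10; rethrown@10 h=6 -> second land @16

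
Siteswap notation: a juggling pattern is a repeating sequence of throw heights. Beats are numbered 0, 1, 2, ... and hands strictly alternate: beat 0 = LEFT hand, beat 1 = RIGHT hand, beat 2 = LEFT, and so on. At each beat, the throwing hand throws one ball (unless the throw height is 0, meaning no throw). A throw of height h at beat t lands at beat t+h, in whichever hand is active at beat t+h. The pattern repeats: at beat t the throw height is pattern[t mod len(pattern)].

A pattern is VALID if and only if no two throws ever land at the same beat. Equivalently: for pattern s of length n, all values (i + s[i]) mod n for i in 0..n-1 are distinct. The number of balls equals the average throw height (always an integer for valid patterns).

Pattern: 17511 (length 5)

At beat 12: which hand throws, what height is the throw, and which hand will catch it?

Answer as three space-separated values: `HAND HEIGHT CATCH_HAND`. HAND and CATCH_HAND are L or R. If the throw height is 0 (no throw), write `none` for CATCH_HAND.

Beat 12: 12 mod 2 = 0, so hand = L
Throw height = pattern[12 mod 5] = pattern[2] = 5
Lands at beat 12+5=17, 17 mod 2 = 1, so catch hand = R

Answer: L 5 R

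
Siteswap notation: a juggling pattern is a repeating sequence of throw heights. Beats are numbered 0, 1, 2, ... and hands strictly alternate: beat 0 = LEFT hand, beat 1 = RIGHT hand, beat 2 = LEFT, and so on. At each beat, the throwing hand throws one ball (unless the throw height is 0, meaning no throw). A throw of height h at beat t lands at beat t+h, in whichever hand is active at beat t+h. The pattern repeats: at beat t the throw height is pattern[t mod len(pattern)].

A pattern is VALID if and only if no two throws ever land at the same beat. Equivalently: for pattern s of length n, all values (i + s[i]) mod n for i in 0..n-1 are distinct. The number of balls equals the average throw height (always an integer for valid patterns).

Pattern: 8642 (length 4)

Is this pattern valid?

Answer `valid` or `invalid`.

i=0: (i + s[i]) mod n = (0 + 8) mod 4 = 0
i=1: (i + s[i]) mod n = (1 + 6) mod 4 = 3
i=2: (i + s[i]) mod n = (2 + 4) mod 4 = 2
i=3: (i + s[i]) mod n = (3 + 2) mod 4 = 1
Residues: [0, 3, 2, 1], distinct: True

Answer: valid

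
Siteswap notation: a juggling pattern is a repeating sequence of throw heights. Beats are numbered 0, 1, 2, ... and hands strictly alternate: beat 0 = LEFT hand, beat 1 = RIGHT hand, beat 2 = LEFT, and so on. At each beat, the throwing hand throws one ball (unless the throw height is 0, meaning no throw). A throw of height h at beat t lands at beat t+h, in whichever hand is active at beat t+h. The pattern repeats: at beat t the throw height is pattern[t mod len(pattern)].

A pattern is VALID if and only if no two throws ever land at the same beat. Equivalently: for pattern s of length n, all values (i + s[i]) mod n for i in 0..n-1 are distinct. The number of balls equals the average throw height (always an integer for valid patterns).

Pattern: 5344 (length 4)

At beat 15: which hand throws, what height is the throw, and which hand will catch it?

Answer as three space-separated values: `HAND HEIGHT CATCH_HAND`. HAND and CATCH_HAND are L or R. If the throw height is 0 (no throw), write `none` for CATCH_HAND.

Answer: R 4 R

Derivation:
Beat 15: 15 mod 2 = 1, so hand = R
Throw height = pattern[15 mod 4] = pattern[3] = 4
Lands at beat 15+4=19, 19 mod 2 = 1, so catch hand = R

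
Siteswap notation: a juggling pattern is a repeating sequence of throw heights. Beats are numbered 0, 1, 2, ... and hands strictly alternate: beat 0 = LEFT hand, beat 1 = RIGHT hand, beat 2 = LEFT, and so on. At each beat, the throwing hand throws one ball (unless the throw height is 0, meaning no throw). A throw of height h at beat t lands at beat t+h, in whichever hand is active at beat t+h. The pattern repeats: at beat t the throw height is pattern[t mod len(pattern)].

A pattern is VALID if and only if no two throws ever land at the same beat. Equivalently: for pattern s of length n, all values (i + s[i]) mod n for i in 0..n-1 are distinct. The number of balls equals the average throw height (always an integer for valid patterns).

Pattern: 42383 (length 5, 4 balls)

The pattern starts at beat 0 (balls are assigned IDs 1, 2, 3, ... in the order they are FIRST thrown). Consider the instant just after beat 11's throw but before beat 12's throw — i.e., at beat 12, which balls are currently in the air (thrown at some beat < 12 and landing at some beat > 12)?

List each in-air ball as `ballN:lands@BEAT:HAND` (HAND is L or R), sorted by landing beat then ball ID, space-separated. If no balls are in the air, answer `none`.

Beat 0 (L): throw ball1 h=4 -> lands@4:L; in-air after throw: [b1@4:L]
Beat 1 (R): throw ball2 h=2 -> lands@3:R; in-air after throw: [b2@3:R b1@4:L]
Beat 2 (L): throw ball3 h=3 -> lands@5:R; in-air after throw: [b2@3:R b1@4:L b3@5:R]
Beat 3 (R): throw ball2 h=8 -> lands@11:R; in-air after throw: [b1@4:L b3@5:R b2@11:R]
Beat 4 (L): throw ball1 h=3 -> lands@7:R; in-air after throw: [b3@5:R b1@7:R b2@11:R]
Beat 5 (R): throw ball3 h=4 -> lands@9:R; in-air after throw: [b1@7:R b3@9:R b2@11:R]
Beat 6 (L): throw ball4 h=2 -> lands@8:L; in-air after throw: [b1@7:R b4@8:L b3@9:R b2@11:R]
Beat 7 (R): throw ball1 h=3 -> lands@10:L; in-air after throw: [b4@8:L b3@9:R b1@10:L b2@11:R]
Beat 8 (L): throw ball4 h=8 -> lands@16:L; in-air after throw: [b3@9:R b1@10:L b2@11:R b4@16:L]
Beat 9 (R): throw ball3 h=3 -> lands@12:L; in-air after throw: [b1@10:L b2@11:R b3@12:L b4@16:L]
Beat 10 (L): throw ball1 h=4 -> lands@14:L; in-air after throw: [b2@11:R b3@12:L b1@14:L b4@16:L]
Beat 11 (R): throw ball2 h=2 -> lands@13:R; in-air after throw: [b3@12:L b2@13:R b1@14:L b4@16:L]
Beat 12 (L): throw ball3 h=3 -> lands@15:R; in-air after throw: [b2@13:R b1@14:L b3@15:R b4@16:L]

Answer: ball2:lands@13:R ball1:lands@14:L ball4:lands@16:L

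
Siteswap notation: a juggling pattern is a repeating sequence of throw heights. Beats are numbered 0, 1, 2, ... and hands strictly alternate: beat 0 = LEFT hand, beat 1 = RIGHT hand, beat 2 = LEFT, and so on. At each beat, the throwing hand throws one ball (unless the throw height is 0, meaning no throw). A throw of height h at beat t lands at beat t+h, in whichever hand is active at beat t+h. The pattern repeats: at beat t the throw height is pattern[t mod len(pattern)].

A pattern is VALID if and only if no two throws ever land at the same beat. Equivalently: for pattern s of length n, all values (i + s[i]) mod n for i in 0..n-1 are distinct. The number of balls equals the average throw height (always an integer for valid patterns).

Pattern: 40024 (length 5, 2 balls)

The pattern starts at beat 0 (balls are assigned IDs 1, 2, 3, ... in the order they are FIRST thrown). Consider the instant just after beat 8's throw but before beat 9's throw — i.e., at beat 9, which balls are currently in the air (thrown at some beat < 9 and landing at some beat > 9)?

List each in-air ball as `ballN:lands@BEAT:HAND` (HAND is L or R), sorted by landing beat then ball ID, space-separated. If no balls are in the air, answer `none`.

Answer: ball1:lands@10:L

Derivation:
Beat 0 (L): throw ball1 h=4 -> lands@4:L; in-air after throw: [b1@4:L]
Beat 3 (R): throw ball2 h=2 -> lands@5:R; in-air after throw: [b1@4:L b2@5:R]
Beat 4 (L): throw ball1 h=4 -> lands@8:L; in-air after throw: [b2@5:R b1@8:L]
Beat 5 (R): throw ball2 h=4 -> lands@9:R; in-air after throw: [b1@8:L b2@9:R]
Beat 8 (L): throw ball1 h=2 -> lands@10:L; in-air after throw: [b2@9:R b1@10:L]
Beat 9 (R): throw ball2 h=4 -> lands@13:R; in-air after throw: [b1@10:L b2@13:R]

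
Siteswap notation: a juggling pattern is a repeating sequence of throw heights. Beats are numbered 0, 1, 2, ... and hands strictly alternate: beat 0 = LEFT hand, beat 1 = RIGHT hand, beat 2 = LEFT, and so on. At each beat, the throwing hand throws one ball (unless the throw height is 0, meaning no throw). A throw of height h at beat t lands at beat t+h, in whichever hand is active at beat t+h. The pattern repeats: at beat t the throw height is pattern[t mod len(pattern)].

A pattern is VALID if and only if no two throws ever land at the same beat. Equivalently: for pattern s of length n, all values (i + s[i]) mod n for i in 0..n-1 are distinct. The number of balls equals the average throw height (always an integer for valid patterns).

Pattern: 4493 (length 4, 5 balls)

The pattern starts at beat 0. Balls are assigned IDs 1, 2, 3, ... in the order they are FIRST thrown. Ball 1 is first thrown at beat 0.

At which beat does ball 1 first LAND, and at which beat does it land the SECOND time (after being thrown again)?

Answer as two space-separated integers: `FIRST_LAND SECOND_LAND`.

Beat 0 (L): throw ball1 h=4 -> lands@4:L; in-air after throw: [b1@4:L]
Beat 1 (R): throw ball2 h=4 -> lands@5:R; in-air after throw: [b1@4:L b2@5:R]
Beat 2 (L): throw ball3 h=9 -> lands@11:R; in-air after throw: [b1@4:L b2@5:R b3@11:R]
Beat 3 (R): throw ball4 h=3 -> lands@6:L; in-air after throw: [b1@4:L b2@5:R b4@6:L b3@11:R]
Beat 4 (L): throw ball1 h=4 -> lands@8:L; in-air after throw: [b2@5:R b4@6:L b1@8:L b3@11:R]
Beat 5 (R): throw ball2 h=4 -> lands@9:R; in-air after throw: [b4@6:L b1@8:L b2@9:R b3@11:R]
Beat 6 (L): throw ball4 h=9 -> lands@15:R; in-air after throw: [b1@8:L b2@9:R b3@11:R b4@15:R]
Beat 7 (R): throw ball5 h=3 -> lands@10:L; in-air after throw: [b1@8:L b2@9:R b5@10:L b3@11:R b4@15:R]
Beat 8 (L): throw ball1 h=4 -> lands@12:L; in-air after throw: [b2@9:R b5@10:L b3@11:R b1@12:L b4@15:R]
Ball 1: thrown@0 h=4 -> first land @4; rethrown@4 h=4 -> second land @8

Answer: 4 8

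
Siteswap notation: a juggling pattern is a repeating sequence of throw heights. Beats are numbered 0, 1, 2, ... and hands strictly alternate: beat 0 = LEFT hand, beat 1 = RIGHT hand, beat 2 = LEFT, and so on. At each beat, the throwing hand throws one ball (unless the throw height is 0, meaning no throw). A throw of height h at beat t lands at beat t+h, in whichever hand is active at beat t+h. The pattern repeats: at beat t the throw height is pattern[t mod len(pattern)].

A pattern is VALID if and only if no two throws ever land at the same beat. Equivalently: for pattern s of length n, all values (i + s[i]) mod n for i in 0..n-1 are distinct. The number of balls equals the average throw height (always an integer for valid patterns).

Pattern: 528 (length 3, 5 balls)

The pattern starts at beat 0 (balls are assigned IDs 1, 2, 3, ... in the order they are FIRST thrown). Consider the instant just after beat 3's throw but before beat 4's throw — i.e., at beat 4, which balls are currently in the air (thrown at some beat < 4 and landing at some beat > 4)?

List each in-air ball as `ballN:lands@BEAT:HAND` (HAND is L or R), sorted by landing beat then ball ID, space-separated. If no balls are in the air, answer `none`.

Answer: ball1:lands@5:R ball2:lands@8:L ball3:lands@10:L

Derivation:
Beat 0 (L): throw ball1 h=5 -> lands@5:R; in-air after throw: [b1@5:R]
Beat 1 (R): throw ball2 h=2 -> lands@3:R; in-air after throw: [b2@3:R b1@5:R]
Beat 2 (L): throw ball3 h=8 -> lands@10:L; in-air after throw: [b2@3:R b1@5:R b3@10:L]
Beat 3 (R): throw ball2 h=5 -> lands@8:L; in-air after throw: [b1@5:R b2@8:L b3@10:L]
Beat 4 (L): throw ball4 h=2 -> lands@6:L; in-air after throw: [b1@5:R b4@6:L b2@8:L b3@10:L]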